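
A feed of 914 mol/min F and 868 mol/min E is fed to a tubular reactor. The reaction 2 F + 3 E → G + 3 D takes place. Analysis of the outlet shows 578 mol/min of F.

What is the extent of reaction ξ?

ξ = 168 mol/min

For F: n = n₀ − 2ξ → 578 = 914 − 2ξ, giving ξ = 168 mol/min.
Outlet amounts (n = n₀ + ν ξ):
  F: 914 − 2(168) = 578
  E: 868 − 3(168) = 364
  G: 0 + 1(168) = 168
  D: 0 + 3(168) = 504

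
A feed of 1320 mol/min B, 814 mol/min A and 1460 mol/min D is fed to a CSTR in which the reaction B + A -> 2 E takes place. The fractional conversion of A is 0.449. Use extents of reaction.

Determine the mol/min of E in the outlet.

731 mol/min

A reacted = 0.449 × 814 = 365.5 mol/min; ν_A = −1, so ξ = 365.5/1 = 365.5 mol/min.
Outlet amounts (n = n₀ + ν ξ):
  B: 1320 − 1(365.5) = 954.5
  A: 814 − 1(365.5) = 448.5
  E: 0 + 2(365.5) = 731
  D: 1460 (inert)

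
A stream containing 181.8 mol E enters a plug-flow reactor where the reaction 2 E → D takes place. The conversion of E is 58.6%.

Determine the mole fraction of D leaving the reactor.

0.414

E reacted = 0.586 × 181.8 = 106.5 mol; ν_E = −2, so ξ = 106.5/2 = 53.27 mol.
Outlet amounts (n = n₀ + ν ξ):
  E: 181.8 − 2(53.27) = 75.27
  D: 0 + 1(53.27) = 53.27
Total out = 128.5 mol; y_D = 53.27 / 128.5 = 0.4144.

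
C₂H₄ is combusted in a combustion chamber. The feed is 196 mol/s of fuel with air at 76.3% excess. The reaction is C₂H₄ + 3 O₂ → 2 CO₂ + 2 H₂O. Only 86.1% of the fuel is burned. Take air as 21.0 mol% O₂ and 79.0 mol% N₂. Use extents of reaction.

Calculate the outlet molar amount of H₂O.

Stoichiometric O₂ = 3 × 196 = 588 mol/s; O₂ fed = 588 × 1.763 = 1037 mol/s.
N₂ fed = 1037 × 79/21 = 3900 mol/s.
Fuel reacted = 0.861 × 196 → ξ = 168.8 mol/s.
Outlet (n = n₀ + ν ξ):
  C₂H₄: 196 − 1(168.8) = 27.24
  O₂: 1037 − 3(168.8) = 530.4
  N₂: 3900 (inert)
  CO₂: 0 + 2(168.8) = 337.5
  H₂O: 0 + 2(168.8) = 337.5

338 mol/s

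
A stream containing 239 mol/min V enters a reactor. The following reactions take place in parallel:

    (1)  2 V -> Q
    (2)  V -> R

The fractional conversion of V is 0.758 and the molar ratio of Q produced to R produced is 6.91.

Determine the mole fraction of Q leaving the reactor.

0.547

Conversion of V: V consumed = 0.758 × 239 = 181.2 mol/min = 2ξ₁ + 1ξ₂.
Selectivity: 1ξ₁ / (1ξ₂) = 6.91 → ξ₁ = 6.91 ξ₂.
Substitute: (2·6.91 + 1) ξ₂ = 181.2 → ξ₂ = 12.22 mol/min, ξ₁ = 84.47 mol/min.
Outlet amounts (n = n₀ + Σ ν·ξ):
  V: 239 − 2(84.47) − 1(12.22) = 57.84
  Q: 0 + 1(84.47) = 84.47
  R: 0 + 1(12.22) = 12.22
Total out = 154.5 mol/min; y_Q = 84.47 / 154.5 = 0.5466.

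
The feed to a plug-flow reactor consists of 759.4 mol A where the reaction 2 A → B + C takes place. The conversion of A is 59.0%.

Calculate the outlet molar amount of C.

A reacted = 0.59 × 759.4 = 448 mol; ν_A = −2, so ξ = 448/2 = 224 mol.
Outlet amounts (n = n₀ + ν ξ):
  A: 759.4 − 2(224) = 311.4
  B: 0 + 1(224) = 224
  C: 0 + 1(224) = 224

224 mol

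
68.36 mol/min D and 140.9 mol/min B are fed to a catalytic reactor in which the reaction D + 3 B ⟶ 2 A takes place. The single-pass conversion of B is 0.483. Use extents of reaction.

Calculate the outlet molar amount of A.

45.4 mol/min

B reacted = 0.483 × 140.9 = 68.05 mol/min; ν_B = −3, so ξ = 68.05/3 = 22.68 mol/min.
Outlet amounts (n = n₀ + ν ξ):
  D: 68.36 − 1(22.68) = 45.68
  B: 140.9 − 3(22.68) = 72.85
  A: 0 + 2(22.68) = 45.37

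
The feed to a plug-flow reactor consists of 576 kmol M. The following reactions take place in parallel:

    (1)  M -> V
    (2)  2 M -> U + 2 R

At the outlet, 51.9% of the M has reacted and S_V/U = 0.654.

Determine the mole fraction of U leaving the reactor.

0.164

Conversion of M: M consumed = 0.519 × 576 = 298.9 kmol = 1ξ₁ + 2ξ₂.
Selectivity: 1ξ₁ / (1ξ₂) = 0.654 → ξ₁ = 0.654 ξ₂.
Substitute: (1·0.654 + 2) ξ₂ = 298.9 → ξ₂ = 112.6 kmol, ξ₁ = 73.67 kmol.
Outlet amounts (n = n₀ + Σ ν·ξ):
  M: 576 − 1(73.67) − 2(112.6) = 277.1
  V: 0 + 1(73.67) = 73.67
  U: 0 + 1(112.6) = 112.6
  R: 0 + 2(112.6) = 225.3
Total out = 688.6 kmol; y_U = 112.6 / 688.6 = 0.1636.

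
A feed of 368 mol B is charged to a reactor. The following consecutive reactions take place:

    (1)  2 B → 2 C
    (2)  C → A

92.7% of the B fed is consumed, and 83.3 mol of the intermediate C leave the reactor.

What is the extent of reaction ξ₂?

Conversion of B: B consumed = 2ξ₁ = 0.927 × 368 → ξ₁ = 170.6 mol.
C balance: n_C = 0 + 2ξ₁ − 1ξ₂ = 83.3 → ξ₂ = (2·170.6 − 83.3)/1 = 257.8 mol.
Outlet amounts (n = n₀ + Σ ν·ξ):
  B: 368 − 2(170.6) = 26.86
  C: 0 + 2(170.6) − 1(257.8) = 83.3
  A: 0 + 1(257.8) = 257.8

ξ₂ = 258 mol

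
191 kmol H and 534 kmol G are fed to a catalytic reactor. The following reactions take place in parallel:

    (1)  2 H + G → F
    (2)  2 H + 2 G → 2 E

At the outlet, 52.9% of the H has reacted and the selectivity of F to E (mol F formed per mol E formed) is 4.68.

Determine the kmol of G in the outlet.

Conversion of H: H consumed = 0.529 × 191 = 101 kmol = 2ξ₁ + 2ξ₂.
Selectivity: 1ξ₁ / (2ξ₂) = 4.68 → ξ₁ = 9.36 ξ₂.
Substitute: (2·9.36 + 2) ξ₂ = 101 → ξ₂ = 4.876 kmol, ξ₁ = 45.64 kmol.
Outlet amounts (n = n₀ + Σ ν·ξ):
  H: 191 − 2(45.64) − 2(4.876) = 89.96
  G: 534 − 1(45.64) − 2(4.876) = 478.6
  F: 0 + 1(45.64) = 45.64
  E: 0 + 2(4.876) = 9.753

479 kmol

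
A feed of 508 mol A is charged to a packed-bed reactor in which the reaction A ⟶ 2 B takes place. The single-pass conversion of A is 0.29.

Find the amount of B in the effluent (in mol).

A reacted = 0.29 × 508 = 147.3 mol; ν_A = −1, so ξ = 147.3/1 = 147.3 mol.
Outlet amounts (n = n₀ + ν ξ):
  A: 508 − 1(147.3) = 360.7
  B: 0 + 2(147.3) = 294.6

295 mol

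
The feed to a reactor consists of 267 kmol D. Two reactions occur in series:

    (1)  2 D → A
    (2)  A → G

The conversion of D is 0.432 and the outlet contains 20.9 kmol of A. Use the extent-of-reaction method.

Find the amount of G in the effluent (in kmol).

36.8 kmol

Conversion of D: D consumed = 2ξ₁ = 0.432 × 267 → ξ₁ = 57.67 kmol.
A balance: n_A = 0 + 1ξ₁ − 1ξ₂ = 20.9 → ξ₂ = (1·57.67 − 20.9)/1 = 36.77 kmol.
Outlet amounts (n = n₀ + Σ ν·ξ):
  D: 267 − 2(57.67) = 151.7
  A: 0 + 1(57.67) − 1(36.77) = 20.9
  G: 0 + 1(36.77) = 36.77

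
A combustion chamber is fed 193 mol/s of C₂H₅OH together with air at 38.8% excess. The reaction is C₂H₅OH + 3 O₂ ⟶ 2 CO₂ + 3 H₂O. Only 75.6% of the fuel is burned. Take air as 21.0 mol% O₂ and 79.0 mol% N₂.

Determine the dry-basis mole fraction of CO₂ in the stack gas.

0.0783

Stoichiometric O₂ = 3 × 193 = 579 mol/s; O₂ fed = 579 × 1.388 = 803.7 mol/s.
N₂ fed = 803.7 × 79/21 = 3023 mol/s.
Fuel reacted = 0.756 × 193 → ξ = 145.9 mol/s.
Outlet (n = n₀ + ν ξ):
  C₂H₅OH: 193 − 1(145.9) = 47.09
  O₂: 803.7 − 3(145.9) = 365.9
  N₂: 3023 (inert)
  CO₂: 0 + 2(145.9) = 291.8
  H₂O: 0 + 3(145.9) = 437.7
Dry total = 3728 mol/s; y_CO₂ (dry) = 291.8 / 3728 = 0.07827.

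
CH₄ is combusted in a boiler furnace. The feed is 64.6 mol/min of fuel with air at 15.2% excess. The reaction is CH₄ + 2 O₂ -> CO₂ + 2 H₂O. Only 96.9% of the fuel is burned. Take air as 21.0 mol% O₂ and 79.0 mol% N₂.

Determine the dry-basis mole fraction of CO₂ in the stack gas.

0.0966

Stoichiometric O₂ = 2 × 64.6 = 129.2 mol/min; O₂ fed = 129.2 × 1.152 = 148.8 mol/min.
N₂ fed = 148.8 × 79/21 = 559.9 mol/min.
Fuel reacted = 0.969 × 64.6 → ξ = 62.6 mol/min.
Outlet (n = n₀ + ν ξ):
  CH₄: 64.6 − 1(62.6) = 2.003
  O₂: 148.8 − 2(62.6) = 23.64
  N₂: 559.9 (inert)
  CO₂: 0 + 1(62.6) = 62.6
  H₂O: 0 + 2(62.6) = 125.2
Dry total = 648.2 mol/min; y_CO₂ (dry) = 62.6 / 648.2 = 0.09658.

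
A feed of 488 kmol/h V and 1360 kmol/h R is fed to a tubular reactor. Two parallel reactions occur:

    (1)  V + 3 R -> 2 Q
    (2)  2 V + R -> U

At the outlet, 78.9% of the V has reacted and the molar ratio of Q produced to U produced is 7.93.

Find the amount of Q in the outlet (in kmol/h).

512 kmol/h

Conversion of V: V consumed = 0.789 × 488 = 385 kmol/h = 1ξ₁ + 2ξ₂.
Selectivity: 2ξ₁ / (1ξ₂) = 7.93 → ξ₁ = 3.965 ξ₂.
Substitute: (1·3.965 + 2) ξ₂ = 385 → ξ₂ = 64.55 kmol/h, ξ₁ = 255.9 kmol/h.
Outlet amounts (n = n₀ + Σ ν·ξ):
  V: 488 − 1(255.9) − 2(64.55) = 103
  R: 1360 − 3(255.9) − 1(64.55) = 527.6
  Q: 0 + 2(255.9) = 511.9
  U: 0 + 1(64.55) = 64.55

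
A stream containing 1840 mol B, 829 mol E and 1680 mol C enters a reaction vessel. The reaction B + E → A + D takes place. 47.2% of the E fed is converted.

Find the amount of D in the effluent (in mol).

E reacted = 0.472 × 829 = 391.3 mol; ν_E = −1, so ξ = 391.3/1 = 391.3 mol.
Outlet amounts (n = n₀ + ν ξ):
  B: 1840 − 1(391.3) = 1449
  E: 829 − 1(391.3) = 437.7
  A: 0 + 1(391.3) = 391.3
  D: 0 + 1(391.3) = 391.3
  C: 1680 (inert)

391 mol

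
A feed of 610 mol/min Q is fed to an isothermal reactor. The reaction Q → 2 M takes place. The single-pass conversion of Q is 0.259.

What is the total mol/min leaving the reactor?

768 mol/min

Q reacted = 0.259 × 610 = 158 mol/min; ν_Q = −1, so ξ = 158/1 = 158 mol/min.
Outlet amounts (n = n₀ + ν ξ):
  Q: 610 − 1(158) = 452
  M: 0 + 2(158) = 316
Total out = 452 + 316 = 768 mol/min.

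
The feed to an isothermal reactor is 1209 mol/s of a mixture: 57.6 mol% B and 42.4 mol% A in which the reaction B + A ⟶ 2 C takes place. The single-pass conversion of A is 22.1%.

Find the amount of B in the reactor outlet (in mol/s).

583 mol/s

A reacted = 0.221 × 512.6 = 113.3 mol/s; ν_A = −1, so ξ = 113.3/1 = 113.3 mol/s.
Outlet amounts (n = n₀ + ν ξ):
  B: 696.4 − 1(113.3) = 583.1
  A: 512.6 − 1(113.3) = 399.3
  C: 0 + 2(113.3) = 226.6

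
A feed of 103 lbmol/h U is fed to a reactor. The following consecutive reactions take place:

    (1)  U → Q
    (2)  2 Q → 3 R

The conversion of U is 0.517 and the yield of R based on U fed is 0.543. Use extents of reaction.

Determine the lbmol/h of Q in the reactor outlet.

16 lbmol/h

Conversion of U: U consumed = 1ξ₁ = 0.517 × 103 → ξ₁ = 53.25 lbmol/h.
Yield of R: 3ξ₂ / 103 = 0.543 → ξ₂ = 18.64 lbmol/h.
Outlet amounts (n = n₀ + Σ ν·ξ):
  U: 103 − 1(53.25) = 49.75
  Q: 0 + 1(53.25) − 2(18.64) = 15.97
  R: 0 + 3(18.64) = 55.93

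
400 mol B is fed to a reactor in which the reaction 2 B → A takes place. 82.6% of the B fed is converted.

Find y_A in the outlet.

B reacted = 0.826 × 400 = 330.4 mol; ν_B = −2, so ξ = 330.4/2 = 165.2 mol.
Outlet amounts (n = n₀ + ν ξ):
  B: 400 − 2(165.2) = 69.6
  A: 0 + 1(165.2) = 165.2
Total out = 234.8 mol; y_A = 165.2 / 234.8 = 0.7036.

0.704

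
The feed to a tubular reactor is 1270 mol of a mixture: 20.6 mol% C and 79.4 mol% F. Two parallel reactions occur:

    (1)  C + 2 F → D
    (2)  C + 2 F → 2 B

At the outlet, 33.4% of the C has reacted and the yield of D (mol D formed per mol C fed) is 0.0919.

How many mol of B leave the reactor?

Yield of D: 1ξ₁ / 261.6 = 0.0919 → ξ₁ = 24.04 mol.
Conversion of C: 1ξ₁ + 1ξ₂ = 0.334 × 261.6 = 87.38 → ξ₂ = 63.34 mol.
Outlet amounts (n = n₀ + Σ ν·ξ):
  C: 261.6 − 1(24.04) − 1(63.34) = 174.2
  F: 1008 − 2(24.04) − 2(63.34) = 833.6
  D: 0 + 1(24.04) = 24.04
  B: 0 + 2(63.34) = 126.7

127 mol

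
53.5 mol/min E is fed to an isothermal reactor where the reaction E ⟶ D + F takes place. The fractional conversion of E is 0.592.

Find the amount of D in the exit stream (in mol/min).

E reacted = 0.592 × 53.5 = 31.67 mol/min; ν_E = −1, so ξ = 31.67/1 = 31.67 mol/min.
Outlet amounts (n = n₀ + ν ξ):
  E: 53.5 − 1(31.67) = 21.83
  D: 0 + 1(31.67) = 31.67
  F: 0 + 1(31.67) = 31.67

31.7 mol/min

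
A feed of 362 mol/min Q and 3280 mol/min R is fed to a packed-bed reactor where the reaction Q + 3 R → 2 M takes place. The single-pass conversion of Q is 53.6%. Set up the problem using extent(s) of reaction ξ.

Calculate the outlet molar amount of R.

2700 mol/min

Q reacted = 0.536 × 362 = 194 mol/min; ν_Q = −1, so ξ = 194/1 = 194 mol/min.
Outlet amounts (n = n₀ + ν ξ):
  Q: 362 − 1(194) = 168
  R: 3280 − 3(194) = 2698
  M: 0 + 2(194) = 388.1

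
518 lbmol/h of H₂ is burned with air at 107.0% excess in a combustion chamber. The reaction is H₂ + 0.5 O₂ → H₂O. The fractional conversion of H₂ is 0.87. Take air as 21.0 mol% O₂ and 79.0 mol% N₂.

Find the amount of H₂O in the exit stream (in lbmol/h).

451 lbmol/h

Stoichiometric O₂ = 0.5 × 518 = 259 lbmol/h; O₂ fed = 259 × 2.070 = 536.1 lbmol/h.
N₂ fed = 536.1 × 79/21 = 2017 lbmol/h.
Fuel reacted = 0.87 × 518 → ξ = 450.7 lbmol/h.
Outlet (n = n₀ + ν ξ):
  H₂: 518 − 1(450.7) = 67.34
  O₂: 536.1 − 0.5(450.7) = 310.8
  N₂: 2017 (inert)
  H₂O: 0 + 1(450.7) = 450.7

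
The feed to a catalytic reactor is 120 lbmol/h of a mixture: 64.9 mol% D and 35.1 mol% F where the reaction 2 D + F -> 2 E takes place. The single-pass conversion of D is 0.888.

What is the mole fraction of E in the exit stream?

D reacted = 0.888 × 77.88 = 69.16 lbmol/h; ν_D = −2, so ξ = 69.16/2 = 34.58 lbmol/h.
Outlet amounts (n = n₀ + ν ξ):
  D: 77.88 − 2(34.58) = 8.723
  F: 42.12 − 1(34.58) = 7.541
  E: 0 + 2(34.58) = 69.16
Total out = 85.42 lbmol/h; y_E = 69.16 / 85.42 = 0.8096.

0.81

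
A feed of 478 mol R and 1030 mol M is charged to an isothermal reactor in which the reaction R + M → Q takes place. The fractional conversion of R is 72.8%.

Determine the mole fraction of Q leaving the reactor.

R reacted = 0.728 × 478 = 348 mol; ν_R = −1, so ξ = 348/1 = 348 mol.
Outlet amounts (n = n₀ + ν ξ):
  R: 478 − 1(348) = 130
  M: 1030 − 1(348) = 682
  Q: 0 + 1(348) = 348
Total out = 1160 mol; y_Q = 348 / 1160 = 0.3.

0.3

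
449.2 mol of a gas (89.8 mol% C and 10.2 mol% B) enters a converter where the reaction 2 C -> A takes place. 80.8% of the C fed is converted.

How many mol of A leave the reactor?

163 mol

C reacted = 0.808 × 403.4 = 325.9 mol; ν_C = −2, so ξ = 325.9/2 = 163 mol.
Outlet amounts (n = n₀ + ν ξ):
  C: 403.4 − 2(163) = 77.45
  A: 0 + 1(163) = 163
  B: 45.82 (inert)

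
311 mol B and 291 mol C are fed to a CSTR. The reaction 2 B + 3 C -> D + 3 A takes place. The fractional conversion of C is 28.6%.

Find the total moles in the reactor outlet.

574 mol

C reacted = 0.286 × 291 = 83.23 mol; ν_C = −3, so ξ = 83.23/3 = 27.74 mol.
Outlet amounts (n = n₀ + ν ξ):
  B: 311 − 2(27.74) = 255.5
  C: 291 − 3(27.74) = 207.8
  D: 0 + 1(27.74) = 27.74
  A: 0 + 3(27.74) = 83.23
Total out = 255.5 + 207.8 + 27.74 + 83.23 = 574.3 mol.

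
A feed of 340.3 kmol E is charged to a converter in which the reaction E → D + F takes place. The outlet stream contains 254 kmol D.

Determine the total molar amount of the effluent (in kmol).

594 kmol

For D: n = n₀ + 1ξ → 254 = 0 + 1ξ, giving ξ = 254 kmol.
Outlet amounts (n = n₀ + ν ξ):
  E: 340.3 − 1(254) = 86.3
  D: 0 + 1(254) = 254
  F: 0 + 1(254) = 254
Total out = 86.3 + 254 + 254 = 594.3 kmol.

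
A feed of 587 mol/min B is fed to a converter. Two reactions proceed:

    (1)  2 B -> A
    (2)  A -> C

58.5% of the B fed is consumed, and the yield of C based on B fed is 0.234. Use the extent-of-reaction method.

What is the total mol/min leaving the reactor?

415 mol/min

Conversion of B: B consumed = 2ξ₁ = 0.585 × 587 → ξ₁ = 171.7 mol/min.
Yield of C: 1ξ₂ / 587 = 0.234 → ξ₂ = 137.4 mol/min.
Outlet amounts (n = n₀ + Σ ν·ξ):
  B: 587 − 2(171.7) = 243.6
  A: 0 + 1(171.7) − 1(137.4) = 34.34
  C: 0 + 1(137.4) = 137.4
Total out = 243.6 + 34.34 + 137.4 = 415.3 mol/min.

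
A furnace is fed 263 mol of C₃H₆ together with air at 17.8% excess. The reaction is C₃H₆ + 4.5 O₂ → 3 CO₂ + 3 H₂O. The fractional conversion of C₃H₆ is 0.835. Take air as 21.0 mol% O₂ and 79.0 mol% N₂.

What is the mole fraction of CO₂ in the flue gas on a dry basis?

Stoichiometric O₂ = 4.5 × 263 = 1184 mol; O₂ fed = 1184 × 1.178 = 1394 mol.
N₂ fed = 1394 × 79/21 = 5245 mol.
Fuel reacted = 0.835 × 263 → ξ = 219.6 mol.
Outlet (n = n₀ + ν ξ):
  C₃H₆: 263 − 1(219.6) = 43.4
  O₂: 1394 − 4.5(219.6) = 405.9
  N₂: 5245 (inert)
  CO₂: 0 + 3(219.6) = 658.8
  H₂O: 0 + 3(219.6) = 658.8
Dry total = 6353 mol; y_CO₂ (dry) = 658.8 / 6353 = 0.1037.

0.104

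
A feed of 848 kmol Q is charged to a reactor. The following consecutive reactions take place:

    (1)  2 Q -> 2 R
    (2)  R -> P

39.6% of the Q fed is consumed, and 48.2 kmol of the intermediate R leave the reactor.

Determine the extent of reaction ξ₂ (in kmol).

ξ₂ = 288 kmol

Conversion of Q: Q consumed = 2ξ₁ = 0.396 × 848 → ξ₁ = 167.9 kmol.
R balance: n_R = 0 + 2ξ₁ − 1ξ₂ = 48.2 → ξ₂ = (2·167.9 − 48.2)/1 = 287.6 kmol.
Outlet amounts (n = n₀ + Σ ν·ξ):
  Q: 848 − 2(167.9) = 512.2
  R: 0 + 2(167.9) − 1(287.6) = 48.2
  P: 0 + 1(287.6) = 287.6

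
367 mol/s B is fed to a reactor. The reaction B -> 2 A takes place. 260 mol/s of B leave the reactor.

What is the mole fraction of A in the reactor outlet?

For B: n = n₀ − 1ξ → 260 = 367 − 1ξ, giving ξ = 107 mol/s.
Outlet amounts (n = n₀ + ν ξ):
  B: 367 − 1(107) = 260
  A: 0 + 2(107) = 214
Total out = 474 mol/s; y_A = 214 / 474 = 0.4515.

0.451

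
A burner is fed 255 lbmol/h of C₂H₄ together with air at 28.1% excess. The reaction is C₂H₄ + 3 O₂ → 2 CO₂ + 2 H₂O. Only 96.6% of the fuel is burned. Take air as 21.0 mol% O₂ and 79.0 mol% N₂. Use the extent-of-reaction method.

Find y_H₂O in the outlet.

Stoichiometric O₂ = 3 × 255 = 765 lbmol/h; O₂ fed = 765 × 1.281 = 980 lbmol/h.
N₂ fed = 980 × 79/21 = 3687 lbmol/h.
Fuel reacted = 0.966 × 255 → ξ = 246.3 lbmol/h.
Outlet (n = n₀ + ν ξ):
  C₂H₄: 255 − 1(246.3) = 8.67
  O₂: 980 − 3(246.3) = 241
  N₂: 3687 (inert)
  CO₂: 0 + 2(246.3) = 492.7
  H₂O: 0 + 2(246.3) = 492.7
Total out = 4922 lbmol/h; y_H₂O = 492.7 / 4922 = 0.1001.

0.1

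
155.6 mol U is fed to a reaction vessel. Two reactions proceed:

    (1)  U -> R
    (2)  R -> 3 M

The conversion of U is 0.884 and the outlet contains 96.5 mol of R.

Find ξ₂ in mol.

Conversion of U: U consumed = 1ξ₁ = 0.884 × 155.6 → ξ₁ = 137.6 mol.
R balance: n_R = 0 + 1ξ₁ − 1ξ₂ = 96.5 → ξ₂ = (1·137.6 − 96.5)/1 = 41.05 mol.
Outlet amounts (n = n₀ + Σ ν·ξ):
  U: 155.6 − 1(137.6) = 18.05
  R: 0 + 1(137.6) − 1(41.05) = 96.5
  M: 0 + 3(41.05) = 123.2

ξ₂ = 41.1 mol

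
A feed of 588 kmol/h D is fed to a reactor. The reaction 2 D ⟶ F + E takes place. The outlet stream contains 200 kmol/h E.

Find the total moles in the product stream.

For E: n = n₀ + 1ξ → 200 = 0 + 1ξ, giving ξ = 200 kmol/h.
Outlet amounts (n = n₀ + ν ξ):
  D: 588 − 2(200) = 188
  F: 0 + 1(200) = 200
  E: 0 + 1(200) = 200
Total out = 188 + 200 + 200 = 588 kmol/h.

588 kmol/h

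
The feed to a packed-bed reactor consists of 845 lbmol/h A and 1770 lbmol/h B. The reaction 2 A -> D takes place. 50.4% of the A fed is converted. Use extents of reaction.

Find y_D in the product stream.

A reacted = 0.504 × 845 = 425.9 lbmol/h; ν_A = −2, so ξ = 425.9/2 = 212.9 lbmol/h.
Outlet amounts (n = n₀ + ν ξ):
  A: 845 − 2(212.9) = 419.1
  D: 0 + 1(212.9) = 212.9
  B: 1770 (inert)
Total out = 2402 lbmol/h; y_D = 212.9 / 2402 = 0.08865.

0.0886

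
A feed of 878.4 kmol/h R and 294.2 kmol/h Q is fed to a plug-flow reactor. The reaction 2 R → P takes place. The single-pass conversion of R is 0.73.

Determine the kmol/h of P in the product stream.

R reacted = 0.73 × 878.4 = 641.2 kmol/h; ν_R = −2, so ξ = 641.2/2 = 320.6 kmol/h.
Outlet amounts (n = n₀ + ν ξ):
  R: 878.4 − 2(320.6) = 237.2
  P: 0 + 1(320.6) = 320.6
  Q: 294.2 (inert)

321 kmol/h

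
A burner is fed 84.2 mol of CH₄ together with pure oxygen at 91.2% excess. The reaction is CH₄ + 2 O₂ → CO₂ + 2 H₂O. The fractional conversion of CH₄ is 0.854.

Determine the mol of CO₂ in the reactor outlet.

71.9 mol

Stoichiometric O₂ = 2 × 84.2 = 168.4 mol; O₂ fed = 168.4 × 1.912 = 322 mol.
Fuel reacted = 0.854 × 84.2 → ξ = 71.91 mol.
Outlet (n = n₀ + ν ξ):
  CH₄: 84.2 − 1(71.91) = 12.29
  O₂: 322 − 2(71.91) = 178.2
  CO₂: 0 + 1(71.91) = 71.91
  H₂O: 0 + 2(71.91) = 143.8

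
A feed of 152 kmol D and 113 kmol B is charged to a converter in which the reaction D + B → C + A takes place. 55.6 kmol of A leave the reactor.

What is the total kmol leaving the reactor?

265 kmol

For A: n = n₀ + 1ξ → 55.6 = 0 + 1ξ, giving ξ = 55.6 kmol.
Outlet amounts (n = n₀ + ν ξ):
  D: 152 − 1(55.6) = 96.4
  B: 113 − 1(55.6) = 57.4
  C: 0 + 1(55.6) = 55.6
  A: 0 + 1(55.6) = 55.6
Total out = 96.4 + 57.4 + 55.6 + 55.6 = 265 kmol.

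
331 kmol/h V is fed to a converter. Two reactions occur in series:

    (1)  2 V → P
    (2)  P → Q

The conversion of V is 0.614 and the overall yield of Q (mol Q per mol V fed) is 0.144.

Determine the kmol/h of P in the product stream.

54 kmol/h

Conversion of V: V consumed = 2ξ₁ = 0.614 × 331 → ξ₁ = 101.6 kmol/h.
Yield of Q: 1ξ₂ / 331 = 0.144 → ξ₂ = 47.66 kmol/h.
Outlet amounts (n = n₀ + Σ ν·ξ):
  V: 331 − 2(101.6) = 127.8
  P: 0 + 1(101.6) − 1(47.66) = 53.95
  Q: 0 + 1(47.66) = 47.66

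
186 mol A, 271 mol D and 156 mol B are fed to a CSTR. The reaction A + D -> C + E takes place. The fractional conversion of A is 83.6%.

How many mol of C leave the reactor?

155 mol

A reacted = 0.836 × 186 = 155.5 mol; ν_A = −1, so ξ = 155.5/1 = 155.5 mol.
Outlet amounts (n = n₀ + ν ξ):
  A: 186 − 1(155.5) = 30.5
  D: 271 − 1(155.5) = 115.5
  C: 0 + 1(155.5) = 155.5
  E: 0 + 1(155.5) = 155.5
  B: 156 (inert)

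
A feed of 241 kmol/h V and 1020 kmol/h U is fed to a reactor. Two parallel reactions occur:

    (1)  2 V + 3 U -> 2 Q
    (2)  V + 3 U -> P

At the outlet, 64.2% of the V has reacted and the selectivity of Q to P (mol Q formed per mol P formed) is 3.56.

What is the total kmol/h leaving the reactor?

Conversion of V: V consumed = 0.642 × 241 = 154.7 kmol/h = 2ξ₁ + 1ξ₂.
Selectivity: 2ξ₁ / (1ξ₂) = 3.56 → ξ₁ = 1.78 ξ₂.
Substitute: (2·1.78 + 1) ξ₂ = 154.7 → ξ₂ = 33.93 kmol/h, ξ₁ = 60.4 kmol/h.
Outlet amounts (n = n₀ + Σ ν·ξ):
  V: 241 − 2(60.4) − 1(33.93) = 86.28
  U: 1020 − 3(60.4) − 3(33.93) = 737
  Q: 0 + 2(60.4) = 120.8
  P: 0 + 1(33.93) = 33.93
Total out = 86.28 + 737 + 120.8 + 33.93 = 978 kmol/h.

978 kmol/h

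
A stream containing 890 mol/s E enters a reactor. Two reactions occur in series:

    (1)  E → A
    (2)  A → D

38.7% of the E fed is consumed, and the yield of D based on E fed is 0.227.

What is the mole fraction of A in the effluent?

0.16

Conversion of E: E consumed = 1ξ₁ = 0.387 × 890 → ξ₁ = 344.4 mol/s.
Yield of D: 1ξ₂ / 890 = 0.227 → ξ₂ = 202 mol/s.
Outlet amounts (n = n₀ + Σ ν·ξ):
  E: 890 − 1(344.4) = 545.6
  A: 0 + 1(344.4) − 1(202) = 142.4
  D: 0 + 1(202) = 202
Total out = 890 mol/s; y_A = 142.4 / 890 = 0.16.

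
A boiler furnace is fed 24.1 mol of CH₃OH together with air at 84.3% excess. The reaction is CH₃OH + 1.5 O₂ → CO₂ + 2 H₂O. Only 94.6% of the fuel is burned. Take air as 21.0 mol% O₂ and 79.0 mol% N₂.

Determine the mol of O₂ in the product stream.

32.4 mol

Stoichiometric O₂ = 1.5 × 24.1 = 36.15 mol; O₂ fed = 36.15 × 1.843 = 66.62 mol.
N₂ fed = 66.62 × 79/21 = 250.6 mol.
Fuel reacted = 0.946 × 24.1 → ξ = 22.8 mol.
Outlet (n = n₀ + ν ξ):
  CH₃OH: 24.1 − 1(22.8) = 1.301
  O₂: 66.62 − 1.5(22.8) = 32.43
  N₂: 250.6 (inert)
  CO₂: 0 + 1(22.8) = 22.8
  H₂O: 0 + 2(22.8) = 45.6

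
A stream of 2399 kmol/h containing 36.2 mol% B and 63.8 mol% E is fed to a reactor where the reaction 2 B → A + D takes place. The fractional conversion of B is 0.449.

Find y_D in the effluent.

B reacted = 0.449 × 868.4 = 389.9 kmol/h; ν_B = −2, so ξ = 389.9/2 = 195 kmol/h.
Outlet amounts (n = n₀ + ν ξ):
  B: 868.4 − 2(195) = 478.5
  A: 0 + 1(195) = 195
  D: 0 + 1(195) = 195
  E: 1531 (inert)
Total out = 2399 kmol/h; y_D = 195 / 2399 = 0.08127.

0.0813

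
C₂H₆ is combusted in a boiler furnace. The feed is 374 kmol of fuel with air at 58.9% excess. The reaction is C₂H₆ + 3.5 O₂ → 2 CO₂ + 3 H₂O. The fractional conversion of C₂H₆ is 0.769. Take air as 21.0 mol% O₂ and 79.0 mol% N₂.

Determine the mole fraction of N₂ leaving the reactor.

0.751

Stoichiometric O₂ = 3.5 × 374 = 1309 kmol; O₂ fed = 1309 × 1.589 = 2080 kmol.
N₂ fed = 2080 × 79/21 = 7825 kmol.
Fuel reacted = 0.769 × 374 → ξ = 287.6 kmol.
Outlet (n = n₀ + ν ξ):
  C₂H₆: 374 − 1(287.6) = 86.39
  O₂: 2080 − 3.5(287.6) = 1073
  N₂: 7825 (inert)
  CO₂: 0 + 2(287.6) = 575.2
  H₂O: 0 + 3(287.6) = 862.8
Total out = 10420 kmol; y_N₂ = 7825 / 10420 = 0.7508.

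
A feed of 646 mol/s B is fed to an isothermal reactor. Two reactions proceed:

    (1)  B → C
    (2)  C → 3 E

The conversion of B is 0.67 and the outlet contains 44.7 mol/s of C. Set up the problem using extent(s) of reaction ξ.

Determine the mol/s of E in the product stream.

1160 mol/s

Conversion of B: B consumed = 1ξ₁ = 0.67 × 646 → ξ₁ = 432.8 mol/s.
C balance: n_C = 0 + 1ξ₁ − 1ξ₂ = 44.7 → ξ₂ = (1·432.8 − 44.7)/1 = 388.1 mol/s.
Outlet amounts (n = n₀ + Σ ν·ξ):
  B: 646 − 1(432.8) = 213.2
  C: 0 + 1(432.8) − 1(388.1) = 44.7
  E: 0 + 3(388.1) = 1164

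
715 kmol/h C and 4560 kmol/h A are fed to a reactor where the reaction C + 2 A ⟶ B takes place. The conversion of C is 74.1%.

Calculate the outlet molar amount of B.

C reacted = 0.741 × 715 = 529.8 kmol/h; ν_C = −1, so ξ = 529.8/1 = 529.8 kmol/h.
Outlet amounts (n = n₀ + ν ξ):
  C: 715 − 1(529.8) = 185.2
  A: 4560 − 2(529.8) = 3500
  B: 0 + 1(529.8) = 529.8

530 kmol/h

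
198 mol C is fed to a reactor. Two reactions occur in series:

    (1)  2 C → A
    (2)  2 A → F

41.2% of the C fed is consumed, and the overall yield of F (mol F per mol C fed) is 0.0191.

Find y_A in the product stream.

0.217

Conversion of C: C consumed = 2ξ₁ = 0.412 × 198 → ξ₁ = 40.79 mol.
Yield of F: 1ξ₂ / 198 = 0.0191 → ξ₂ = 3.782 mol.
Outlet amounts (n = n₀ + Σ ν·ξ):
  C: 198 − 2(40.79) = 116.4
  A: 0 + 1(40.79) − 2(3.782) = 33.22
  F: 0 + 1(3.782) = 3.782
Total out = 153.4 mol; y_A = 33.22 / 153.4 = 0.2165.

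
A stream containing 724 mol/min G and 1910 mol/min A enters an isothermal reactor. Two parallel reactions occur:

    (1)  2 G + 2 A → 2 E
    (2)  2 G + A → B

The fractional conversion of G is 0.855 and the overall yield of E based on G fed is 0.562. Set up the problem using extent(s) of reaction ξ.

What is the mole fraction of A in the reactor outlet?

Yield of E: 2ξ₁ / 724 = 0.562 → ξ₁ = 203.4 mol/min.
Conversion of G: 2ξ₁ + 2ξ₂ = 0.855 × 724 = 619 → ξ₂ = 106.1 mol/min.
Outlet amounts (n = n₀ + Σ ν·ξ):
  G: 724 − 2(203.4) − 2(106.1) = 105
  A: 1910 − 2(203.4) − 1(106.1) = 1397
  E: 0 + 2(203.4) = 406.9
  B: 0 + 1(106.1) = 106.1
Total out = 2015 mol/min; y_A = 1397 / 2015 = 0.6933.

0.693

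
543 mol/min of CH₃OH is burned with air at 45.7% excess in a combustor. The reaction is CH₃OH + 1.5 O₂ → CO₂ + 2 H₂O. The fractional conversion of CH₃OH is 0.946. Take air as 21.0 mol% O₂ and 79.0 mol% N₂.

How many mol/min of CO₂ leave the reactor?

Stoichiometric O₂ = 1.5 × 543 = 814.5 mol/min; O₂ fed = 814.5 × 1.457 = 1187 mol/min.
N₂ fed = 1187 × 79/21 = 4464 mol/min.
Fuel reacted = 0.946 × 543 → ξ = 513.7 mol/min.
Outlet (n = n₀ + ν ξ):
  CH₃OH: 543 − 1(513.7) = 29.32
  O₂: 1187 − 1.5(513.7) = 416.2
  N₂: 4464 (inert)
  CO₂: 0 + 1(513.7) = 513.7
  H₂O: 0 + 2(513.7) = 1027

514 mol/min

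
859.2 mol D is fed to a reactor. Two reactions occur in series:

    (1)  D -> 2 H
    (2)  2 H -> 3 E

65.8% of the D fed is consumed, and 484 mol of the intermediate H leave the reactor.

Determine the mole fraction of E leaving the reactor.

Conversion of D: D consumed = 1ξ₁ = 0.658 × 859.2 → ξ₁ = 565.4 mol.
H balance: n_H = 0 + 2ξ₁ − 2ξ₂ = 484 → ξ₂ = (2·565.4 − 484)/2 = 323.4 mol.
Outlet amounts (n = n₀ + Σ ν·ξ):
  D: 859.2 − 1(565.4) = 293.8
  H: 0 + 2(565.4) − 2(323.4) = 484
  E: 0 + 3(323.4) = 970.1
Total out = 1748 mol; y_E = 970.1 / 1748 = 0.555.

0.555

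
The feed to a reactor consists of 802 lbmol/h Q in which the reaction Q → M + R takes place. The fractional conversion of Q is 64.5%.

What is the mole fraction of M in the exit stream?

0.392

Q reacted = 0.645 × 802 = 517.3 lbmol/h; ν_Q = −1, so ξ = 517.3/1 = 517.3 lbmol/h.
Outlet amounts (n = n₀ + ν ξ):
  Q: 802 − 1(517.3) = 284.7
  M: 0 + 1(517.3) = 517.3
  R: 0 + 1(517.3) = 517.3
Total out = 1319 lbmol/h; y_M = 517.3 / 1319 = 0.3921.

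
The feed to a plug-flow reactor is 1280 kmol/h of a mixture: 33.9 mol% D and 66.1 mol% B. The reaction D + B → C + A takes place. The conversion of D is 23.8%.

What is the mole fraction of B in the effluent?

0.58

D reacted = 0.238 × 433.9 = 103.3 kmol/h; ν_D = −1, so ξ = 103.3/1 = 103.3 kmol/h.
Outlet amounts (n = n₀ + ν ξ):
  D: 433.9 − 1(103.3) = 330.6
  B: 846.1 − 1(103.3) = 742.8
  C: 0 + 1(103.3) = 103.3
  A: 0 + 1(103.3) = 103.3
Total out = 1280 kmol/h; y_B = 742.8 / 1280 = 0.5803.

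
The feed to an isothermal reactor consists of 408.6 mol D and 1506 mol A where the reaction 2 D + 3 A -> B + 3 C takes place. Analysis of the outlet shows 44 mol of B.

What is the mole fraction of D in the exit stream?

For B: n = n₀ + 1ξ → 44 = 0 + 1ξ, giving ξ = 44 mol.
Outlet amounts (n = n₀ + ν ξ):
  D: 408.6 − 2(44) = 320.6
  A: 1506 − 3(44) = 1374
  B: 0 + 1(44) = 44
  C: 0 + 3(44) = 132
Total out = 1871 mol; y_D = 320.6 / 1871 = 0.1714.

0.171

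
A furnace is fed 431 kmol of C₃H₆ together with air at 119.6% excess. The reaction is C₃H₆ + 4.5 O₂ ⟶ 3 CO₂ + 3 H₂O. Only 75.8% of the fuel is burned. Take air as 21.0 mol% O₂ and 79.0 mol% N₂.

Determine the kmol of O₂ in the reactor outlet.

2790 kmol

Stoichiometric O₂ = 4.5 × 431 = 1940 kmol; O₂ fed = 1940 × 2.196 = 4259 kmol.
N₂ fed = 4259 × 79/21 = 16020 kmol.
Fuel reacted = 0.758 × 431 → ξ = 326.7 kmol.
Outlet (n = n₀ + ν ξ):
  C₃H₆: 431 − 1(326.7) = 104.3
  O₂: 4259 − 4.5(326.7) = 2789
  N₂: 16020 (inert)
  CO₂: 0 + 3(326.7) = 980.1
  H₂O: 0 + 3(326.7) = 980.1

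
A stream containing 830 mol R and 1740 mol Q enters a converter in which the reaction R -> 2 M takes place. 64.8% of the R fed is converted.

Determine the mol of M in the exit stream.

1080 mol

R reacted = 0.648 × 830 = 537.8 mol; ν_R = −1, so ξ = 537.8/1 = 537.8 mol.
Outlet amounts (n = n₀ + ν ξ):
  R: 830 − 1(537.8) = 292.2
  M: 0 + 2(537.8) = 1076
  Q: 1740 (inert)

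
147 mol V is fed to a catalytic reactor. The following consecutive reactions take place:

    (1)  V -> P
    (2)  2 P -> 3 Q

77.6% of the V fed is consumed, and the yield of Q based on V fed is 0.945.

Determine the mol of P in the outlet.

21.5 mol

Conversion of V: V consumed = 1ξ₁ = 0.776 × 147 → ξ₁ = 114.1 mol.
Yield of Q: 3ξ₂ / 147 = 0.945 → ξ₂ = 46.3 mol.
Outlet amounts (n = n₀ + Σ ν·ξ):
  V: 147 − 1(114.1) = 32.93
  P: 0 + 1(114.1) − 2(46.3) = 21.46
  Q: 0 + 3(46.3) = 138.9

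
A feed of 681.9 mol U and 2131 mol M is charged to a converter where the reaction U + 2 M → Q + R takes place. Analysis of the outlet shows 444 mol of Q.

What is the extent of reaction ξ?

ξ = 444 mol

For Q: n = n₀ + 1ξ → 444 = 0 + 1ξ, giving ξ = 444 mol.
Outlet amounts (n = n₀ + ν ξ):
  U: 681.9 − 1(444) = 237.9
  M: 2131 − 2(444) = 1243
  Q: 0 + 1(444) = 444
  R: 0 + 1(444) = 444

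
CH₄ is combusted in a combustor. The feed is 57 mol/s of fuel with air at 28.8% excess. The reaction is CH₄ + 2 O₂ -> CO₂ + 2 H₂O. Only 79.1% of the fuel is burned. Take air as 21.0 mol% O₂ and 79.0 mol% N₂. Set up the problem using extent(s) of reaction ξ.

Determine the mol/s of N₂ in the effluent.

Stoichiometric O₂ = 2 × 57 = 114 mol/s; O₂ fed = 114 × 1.288 = 146.8 mol/s.
N₂ fed = 146.8 × 79/21 = 552.4 mol/s.
Fuel reacted = 0.791 × 57 → ξ = 45.09 mol/s.
Outlet (n = n₀ + ν ξ):
  CH₄: 57 − 1(45.09) = 11.91
  O₂: 146.8 − 2(45.09) = 56.66
  N₂: 552.4 (inert)
  CO₂: 0 + 1(45.09) = 45.09
  H₂O: 0 + 2(45.09) = 90.17

552 mol/s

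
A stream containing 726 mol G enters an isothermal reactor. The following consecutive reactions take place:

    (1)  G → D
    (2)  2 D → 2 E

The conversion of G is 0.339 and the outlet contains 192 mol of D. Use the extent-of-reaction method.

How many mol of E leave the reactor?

54.1 mol

Conversion of G: G consumed = 1ξ₁ = 0.339 × 726 → ξ₁ = 246.1 mol.
D balance: n_D = 0 + 1ξ₁ − 2ξ₂ = 192 → ξ₂ = (1·246.1 − 192)/2 = 27.06 mol.
Outlet amounts (n = n₀ + Σ ν·ξ):
  G: 726 − 1(246.1) = 479.9
  D: 0 + 1(246.1) − 2(27.06) = 192
  E: 0 + 2(27.06) = 54.11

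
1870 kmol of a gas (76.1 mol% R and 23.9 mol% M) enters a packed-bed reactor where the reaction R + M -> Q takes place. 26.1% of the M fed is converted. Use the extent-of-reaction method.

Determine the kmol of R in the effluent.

M reacted = 0.261 × 446.9 = 116.6 kmol; ν_M = −1, so ξ = 116.6/1 = 116.6 kmol.
Outlet amounts (n = n₀ + ν ξ):
  R: 1423 − 1(116.6) = 1306
  M: 446.9 − 1(116.6) = 330.3
  Q: 0 + 1(116.6) = 116.6

1310 kmol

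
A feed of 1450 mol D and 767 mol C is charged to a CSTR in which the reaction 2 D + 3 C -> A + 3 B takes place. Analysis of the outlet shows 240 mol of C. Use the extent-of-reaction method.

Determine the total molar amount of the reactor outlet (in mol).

For C: n = n₀ − 3ξ → 240 = 767 − 3ξ, giving ξ = 175.7 mol.
Outlet amounts (n = n₀ + ν ξ):
  D: 1450 − 2(175.7) = 1099
  C: 767 − 3(175.7) = 240
  A: 0 + 1(175.7) = 175.7
  B: 0 + 3(175.7) = 527
Total out = 1099 + 240 + 175.7 + 527 = 2041 mol.

2040 mol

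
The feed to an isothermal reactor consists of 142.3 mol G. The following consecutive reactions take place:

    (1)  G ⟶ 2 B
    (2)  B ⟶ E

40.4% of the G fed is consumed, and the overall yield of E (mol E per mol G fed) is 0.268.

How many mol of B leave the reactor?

76.8 mol

Conversion of G: G consumed = 1ξ₁ = 0.404 × 142.3 → ξ₁ = 57.49 mol.
Yield of E: 1ξ₂ / 142.3 = 0.268 → ξ₂ = 38.14 mol.
Outlet amounts (n = n₀ + Σ ν·ξ):
  G: 142.3 − 1(57.49) = 84.81
  B: 0 + 2(57.49) − 1(38.14) = 76.84
  E: 0 + 1(38.14) = 38.14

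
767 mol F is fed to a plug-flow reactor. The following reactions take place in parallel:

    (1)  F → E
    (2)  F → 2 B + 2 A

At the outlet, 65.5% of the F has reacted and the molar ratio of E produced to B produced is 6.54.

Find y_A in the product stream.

0.0816

Conversion of F: F consumed = 0.655 × 767 = 502.4 mol = 1ξ₁ + 1ξ₂.
Selectivity: 1ξ₁ / (2ξ₂) = 6.54 → ξ₁ = 13.08 ξ₂.
Substitute: (1·13.08 + 1) ξ₂ = 502.4 → ξ₂ = 35.68 mol, ξ₁ = 466.7 mol.
Outlet amounts (n = n₀ + Σ ν·ξ):
  F: 767 − 1(466.7) − 1(35.68) = 264.6
  E: 0 + 1(466.7) = 466.7
  B: 0 + 2(35.68) = 71.36
  A: 0 + 2(35.68) = 71.36
Total out = 874 mol; y_A = 71.36 / 874 = 0.08165.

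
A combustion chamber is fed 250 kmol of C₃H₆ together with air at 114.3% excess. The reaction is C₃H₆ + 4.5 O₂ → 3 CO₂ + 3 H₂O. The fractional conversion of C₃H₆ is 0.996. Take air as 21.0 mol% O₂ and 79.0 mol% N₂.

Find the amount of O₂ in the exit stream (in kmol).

1290 kmol

Stoichiometric O₂ = 4.5 × 250 = 1125 kmol; O₂ fed = 1125 × 2.143 = 2411 kmol.
N₂ fed = 2411 × 79/21 = 9069 kmol.
Fuel reacted = 0.996 × 250 → ξ = 249 kmol.
Outlet (n = n₀ + ν ξ):
  C₃H₆: 250 − 1(249) = 1
  O₂: 2411 − 4.5(249) = 1290
  N₂: 9069 (inert)
  CO₂: 0 + 3(249) = 747
  H₂O: 0 + 3(249) = 747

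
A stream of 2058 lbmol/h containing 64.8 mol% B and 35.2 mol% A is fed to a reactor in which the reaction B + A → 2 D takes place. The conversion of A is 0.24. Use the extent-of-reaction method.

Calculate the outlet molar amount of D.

348 lbmol/h

A reacted = 0.24 × 724.4 = 173.9 lbmol/h; ν_A = −1, so ξ = 173.9/1 = 173.9 lbmol/h.
Outlet amounts (n = n₀ + ν ξ):
  B: 1334 − 1(173.9) = 1160
  A: 724.4 − 1(173.9) = 550.6
  D: 0 + 2(173.9) = 347.7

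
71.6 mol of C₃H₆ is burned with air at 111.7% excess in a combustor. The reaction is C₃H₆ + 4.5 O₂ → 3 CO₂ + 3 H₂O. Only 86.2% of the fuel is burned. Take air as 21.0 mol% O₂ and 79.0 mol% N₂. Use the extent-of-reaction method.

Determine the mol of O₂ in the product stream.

404 mol

Stoichiometric O₂ = 4.5 × 71.6 = 322.2 mol; O₂ fed = 322.2 × 2.117 = 682.1 mol.
N₂ fed = 682.1 × 79/21 = 2566 mol.
Fuel reacted = 0.862 × 71.6 → ξ = 61.72 mol.
Outlet (n = n₀ + ν ξ):
  C₃H₆: 71.6 − 1(61.72) = 9.881
  O₂: 682.1 − 4.5(61.72) = 404.4
  N₂: 2566 (inert)
  CO₂: 0 + 3(61.72) = 185.2
  H₂O: 0 + 3(61.72) = 185.2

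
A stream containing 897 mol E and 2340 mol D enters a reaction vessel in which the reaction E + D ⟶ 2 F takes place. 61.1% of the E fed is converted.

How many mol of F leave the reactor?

1100 mol

E reacted = 0.611 × 897 = 548.1 mol; ν_E = −1, so ξ = 548.1/1 = 548.1 mol.
Outlet amounts (n = n₀ + ν ξ):
  E: 897 − 1(548.1) = 348.9
  D: 2340 − 1(548.1) = 1792
  F: 0 + 2(548.1) = 1096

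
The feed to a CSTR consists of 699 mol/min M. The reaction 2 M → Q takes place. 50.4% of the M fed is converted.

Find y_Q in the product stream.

M reacted = 0.504 × 699 = 352.3 mol/min; ν_M = −2, so ξ = 352.3/2 = 176.1 mol/min.
Outlet amounts (n = n₀ + ν ξ):
  M: 699 − 2(176.1) = 346.7
  Q: 0 + 1(176.1) = 176.1
Total out = 522.9 mol/min; y_Q = 176.1 / 522.9 = 0.3369.

0.337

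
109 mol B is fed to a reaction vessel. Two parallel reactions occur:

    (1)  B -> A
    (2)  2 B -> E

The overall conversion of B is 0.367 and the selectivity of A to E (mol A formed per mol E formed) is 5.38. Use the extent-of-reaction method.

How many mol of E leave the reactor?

5.42 mol

Conversion of B: B consumed = 0.367 × 109 = 40 mol = 1ξ₁ + 2ξ₂.
Selectivity: 1ξ₁ / (1ξ₂) = 5.38 → ξ₁ = 5.38 ξ₂.
Substitute: (1·5.38 + 2) ξ₂ = 40 → ξ₂ = 5.42 mol, ξ₁ = 29.16 mol.
Outlet amounts (n = n₀ + Σ ν·ξ):
  B: 109 − 1(29.16) − 2(5.42) = 69
  A: 0 + 1(29.16) = 29.16
  E: 0 + 1(5.42) = 5.42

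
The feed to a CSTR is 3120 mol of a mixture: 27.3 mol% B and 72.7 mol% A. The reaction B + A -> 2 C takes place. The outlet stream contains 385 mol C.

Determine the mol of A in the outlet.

2080 mol

For C: n = n₀ + 2ξ → 385 = 0 + 2ξ, giving ξ = 192.5 mol.
Outlet amounts (n = n₀ + ν ξ):
  B: 851.8 − 1(192.5) = 659.3
  A: 2268 − 1(192.5) = 2076
  C: 0 + 2(192.5) = 385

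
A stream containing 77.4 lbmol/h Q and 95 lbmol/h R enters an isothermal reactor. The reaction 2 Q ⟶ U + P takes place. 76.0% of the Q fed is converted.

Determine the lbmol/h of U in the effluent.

Q reacted = 0.76 × 77.4 = 58.82 lbmol/h; ν_Q = −2, so ξ = 58.82/2 = 29.41 lbmol/h.
Outlet amounts (n = n₀ + ν ξ):
  Q: 77.4 − 2(29.41) = 18.58
  U: 0 + 1(29.41) = 29.41
  P: 0 + 1(29.41) = 29.41
  R: 95 (inert)

29.4 lbmol/h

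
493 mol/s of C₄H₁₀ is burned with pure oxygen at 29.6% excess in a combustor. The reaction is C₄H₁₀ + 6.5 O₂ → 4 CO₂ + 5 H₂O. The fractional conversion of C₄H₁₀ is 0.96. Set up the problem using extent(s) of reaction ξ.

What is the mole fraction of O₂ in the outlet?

0.201

Stoichiometric O₂ = 6.5 × 493 = 3204 mol/s; O₂ fed = 3204 × 1.296 = 4153 mol/s.
Fuel reacted = 0.96 × 493 → ξ = 473.3 mol/s.
Outlet (n = n₀ + ν ξ):
  C₄H₁₀: 493 − 1(473.3) = 19.72
  O₂: 4153 − 6.5(473.3) = 1077
  CO₂: 0 + 4(473.3) = 1893
  H₂O: 0 + 5(473.3) = 2366
Total out = 5356 mol/s; y_O₂ = 1077 / 5356 = 0.201.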